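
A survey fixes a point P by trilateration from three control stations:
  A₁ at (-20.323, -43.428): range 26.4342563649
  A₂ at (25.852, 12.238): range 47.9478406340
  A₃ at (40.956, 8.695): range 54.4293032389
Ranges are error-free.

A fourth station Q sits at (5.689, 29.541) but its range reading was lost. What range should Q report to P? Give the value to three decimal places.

59.056

eq1: (x + 20.323)² + (y + 43.428)² = 26.4342563649²
eq2: (x − 25.852)² + (y − 12.238)² = 47.9478406340²
eq3: (x − 40.956)² + (y − 8.695)² = 54.4293032389²
eq3−eq1, eq3−eq2 (x²,y² cancel):
  -122.558·x − 104.246·y = 2809.797694
  -30.208·x + 7.086·y = -271.348783
det = -122.558·7.086 − -104.246·-30.208 = -4017.509156
x = (2809.797694·7.086 − -104.246·-271.348783) / -4017.509156 = 2.085073
y = (-122.558·-271.348783 − 2809.797694·-30.208) / -4017.509156 = -29.404870
|P − Q| = √((2.085073 − 5.689)² + (-29.404870 − 29.541)²) = 59.055938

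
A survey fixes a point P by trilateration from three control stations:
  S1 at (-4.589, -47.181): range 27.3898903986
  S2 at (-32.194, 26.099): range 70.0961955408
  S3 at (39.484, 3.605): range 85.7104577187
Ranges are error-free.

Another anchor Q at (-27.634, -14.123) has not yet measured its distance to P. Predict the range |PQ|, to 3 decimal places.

eq1: (x + 4.589)² + (y + 47.181)² = 27.3898903986²
eq2: (x + 32.194)² + (y − 26.099)² = 70.0961955408²
eq3: (x − 39.484)² + (y − 3.605)² = 85.7104577187²
eq1−eq2, eq1−eq3 (x²,y² cancel):
  -55.210·x + 146.560·y = -4692.764778
  88.146·x + 101.572·y = -7271.199867
det = -55.210·101.572 − 146.560·88.146 = -18526.467880
x = (-4692.764778·101.572 − 146.560·-7271.199867) / -18526.467880 = -31.793084
y = (-55.210·-7271.199867 − -4692.764778·88.146) / -18526.467880 = -43.996049
|P − Q| = √((-31.793084 − -27.634)² + (-43.996049 − -14.123)²) = 30.161184

30.161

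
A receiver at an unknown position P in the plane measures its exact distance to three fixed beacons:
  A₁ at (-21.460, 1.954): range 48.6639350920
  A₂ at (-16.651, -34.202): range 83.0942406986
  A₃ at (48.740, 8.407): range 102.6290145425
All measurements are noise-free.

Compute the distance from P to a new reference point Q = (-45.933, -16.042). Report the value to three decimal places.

58.842

eq1: (x + 21.460)² + (y − 1.954)² = 48.6639350920²
eq2: (x + 16.651)² + (y + 34.202)² = 83.0942406986²
eq3: (x − 48.740)² + (y − 8.407)² = 102.6290145425²
eq2−eq3, eq2−eq1 (x²,y² cancel):
  130.782·x + 85.218·y = -2628.829145
  -9.618·x + 72.312·y = 3553.791370
det = 130.782·72.312 − 85.218·-9.618 = 10276.734708
x = (-2628.829145·72.312 − 85.218·3553.791370) / 10276.734708 = -47.966879
y = (130.782·3553.791370 − -2628.829145·-9.618) / 10276.734708 = 42.765322
|P − Q| = √((-47.966879 − -45.933)² + (42.765322 − -16.042)²) = 58.842482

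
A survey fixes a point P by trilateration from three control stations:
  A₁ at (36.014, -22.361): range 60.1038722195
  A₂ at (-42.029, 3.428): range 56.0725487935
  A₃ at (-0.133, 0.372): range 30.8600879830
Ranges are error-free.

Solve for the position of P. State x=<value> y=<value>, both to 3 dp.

x=7.152 y=30.360

eq1: (x − 36.014)² + (y + 22.361)² = 60.1038722195²
eq2: (x + 42.029)² + (y − 3.428)² = 56.0725487935²
eq3: (x + 0.133)² + (y − 0.372)² = 30.8600879830²
eq2−eq3, eq2−eq1 (x²,y² cancel):
  83.792·x − 6.112·y = 413.753746
  156.086·x − 51.578·y = -449.510236
det = 83.792·-51.578 − -6.112·156.086 = -3367.826144
x = (413.753746·-51.578 − -6.112·-449.510236) / -3367.826144 = 7.152387
y = (83.792·-449.510236 − 413.753746·156.086) / -3367.826144 = 30.359800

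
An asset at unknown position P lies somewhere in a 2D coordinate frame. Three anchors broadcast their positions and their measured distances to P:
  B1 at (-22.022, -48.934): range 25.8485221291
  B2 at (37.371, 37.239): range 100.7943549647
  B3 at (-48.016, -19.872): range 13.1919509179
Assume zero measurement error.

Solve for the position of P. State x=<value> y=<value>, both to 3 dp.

x=-38.550 y=-29.060

eq1: (x + 22.022)² + (y + 48.934)² = 25.8485221291²
eq2: (x − 37.371)² + (y − 37.239)² = 100.7943549647²
eq3: (x + 48.016)² + (y + 19.872)² = 13.1919509179²
eq3−eq2, eq3−eq1 (x²,y² cancel):
  170.774·x + 114.222·y = -9902.572302
  51.988·x − 58.124·y = -315.046327
det = 170.774·-58.124 − 114.222·51.988 = -15864.241312
x = (-9902.572302·-58.124 − 114.222·-315.046327) / -15864.241312 = -38.549737
y = (170.774·-315.046327 − -9902.572302·51.988) / -15864.241312 = -29.059896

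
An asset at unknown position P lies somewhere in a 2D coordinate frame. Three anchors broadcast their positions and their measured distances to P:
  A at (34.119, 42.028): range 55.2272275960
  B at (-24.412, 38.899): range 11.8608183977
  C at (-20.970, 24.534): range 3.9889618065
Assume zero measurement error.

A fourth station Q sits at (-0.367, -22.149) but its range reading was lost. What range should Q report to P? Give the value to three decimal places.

eq1: (x − 34.119)² + (y − 42.028)² = 55.2272275960²
eq2: (x + 24.412)² + (y − 38.899)² = 11.8608183977²
eq3: (x + 20.970)² + (y − 24.534)² = 3.9889618065²
eq3−eq1, eq3−eq2 (x²,y² cancel):
  110.178·x + 34.988·y = -1145.333963
  -6.884·x + 28.730·y = 942.652692
det = 110.178·28.730 − 34.988·-6.884 = 3406.271332
x = (-1145.333963·28.730 − 34.988·942.652692) / 3406.271332 = -19.342845
y = (110.178·942.652692 − -1145.333963·-6.884) / 3406.271332 = 28.176002
|P − Q| = √((-19.342845 − -0.367)² + (28.176002 − -22.149)²) = 53.783720

53.784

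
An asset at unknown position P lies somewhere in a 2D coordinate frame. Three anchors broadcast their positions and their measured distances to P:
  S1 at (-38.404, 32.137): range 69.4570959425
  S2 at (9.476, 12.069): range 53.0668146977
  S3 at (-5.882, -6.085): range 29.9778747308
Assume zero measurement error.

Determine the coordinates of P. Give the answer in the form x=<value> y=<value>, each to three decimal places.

eq1: (x + 38.404)² + (y − 32.137)² = 69.4570959425²
eq2: (x − 9.476)² + (y − 12.069)² = 53.0668146977²
eq3: (x + 5.882)² + (y + 6.085)² = 29.9778747308²
eq1−eq3, eq1−eq2 (x²,y² cancel):
  65.044·x − 76.444·y = 1489.586367
  95.760·x − 40.136·y = -263.997293
det = 65.044·-40.136 − -76.444·95.760 = 4709.671456
x = (1489.586367·-40.136 − -76.444·-263.997293) / 4709.671456 = -16.979326
y = (65.044·-263.997293 − 1489.586367·95.760) / 4709.671456 = -33.933201

x=-16.979 y=-33.933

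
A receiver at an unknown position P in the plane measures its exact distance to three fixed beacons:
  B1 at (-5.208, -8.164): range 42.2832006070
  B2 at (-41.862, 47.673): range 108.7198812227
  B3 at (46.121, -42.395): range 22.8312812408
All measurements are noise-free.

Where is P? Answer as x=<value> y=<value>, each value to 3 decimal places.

x=23.515 y=-39.194

eq1: (x + 5.208)² + (y + 8.164)² = 42.2832006070²
eq2: (x + 41.862)² + (y − 47.673)² = 108.7198812227²
eq3: (x − 46.121)² + (y + 42.395)² = 22.8312812408²
eq3−eq1, eq3−eq2 (x²,y² cancel):
  -102.658·x + 68.462·y = -5097.310156
  -175.966·x + 180.136·y = -11198.085863
det = -102.658·180.136 − 68.462·-175.966 = -6445.417196
x = (-5097.310156·180.136 − 68.462·-11198.085863) / -6445.417196 = 23.515267
y = (-102.658·-11198.085863 − -5097.310156·-175.966) / -6445.417196 = -39.193711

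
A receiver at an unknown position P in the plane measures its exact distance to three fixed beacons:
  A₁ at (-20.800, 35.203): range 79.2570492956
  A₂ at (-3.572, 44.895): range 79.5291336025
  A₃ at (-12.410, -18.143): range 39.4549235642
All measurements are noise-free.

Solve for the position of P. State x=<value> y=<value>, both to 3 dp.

x=25.482 y=-29.137

eq1: (x + 20.800)² + (y − 35.203)² = 79.2570492956²
eq2: (x + 3.572)² + (y − 44.895)² = 79.5291336025²
eq3: (x + 12.410)² + (y + 18.143)² = 39.4549235642²
eq3−eq2, eq3−eq1 (x²,y² cancel):
  17.676·x + 126.076·y = -3223.048438
  -16.780·x + 106.692·y = -3536.274210
det = 17.676·106.692 − 126.076·-16.780 = 4001.443072
x = (-3223.048438·106.692 − 126.076·-3536.274210) / 4001.443072 = 25.482263
y = (17.676·-3536.274210 − -3223.048438·-16.780) / 4001.443072 = -29.136972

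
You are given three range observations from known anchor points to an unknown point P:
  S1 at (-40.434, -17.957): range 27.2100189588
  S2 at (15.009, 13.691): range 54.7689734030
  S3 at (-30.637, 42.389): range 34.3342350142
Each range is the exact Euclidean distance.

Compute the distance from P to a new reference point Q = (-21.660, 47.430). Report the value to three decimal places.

42.185

eq1: (x + 40.434)² + (y + 17.957)² = 27.2100189588²
eq2: (x − 15.009)² + (y − 13.691)² = 54.7689734030²
eq3: (x + 30.637)² + (y − 42.389)² = 34.3342350142²
eq1−eq2, eq1−eq3 (x²,y² cancel):
  110.886·x + 63.296·y = -3803.903959
  19.594·x + 120.692·y = 339.636323
det = 110.886·120.692 − 63.296·19.594 = 12142.831288
x = (-3803.903959·120.692 − 63.296·339.636323) / 12142.831288 = -39.578776
y = (110.886·339.636323 − -3803.903959·19.594) / 12142.831288 = 9.239576
|P − Q| = √((-39.578776 − -21.660)² + (9.239576 − 47.430)²) = 42.185199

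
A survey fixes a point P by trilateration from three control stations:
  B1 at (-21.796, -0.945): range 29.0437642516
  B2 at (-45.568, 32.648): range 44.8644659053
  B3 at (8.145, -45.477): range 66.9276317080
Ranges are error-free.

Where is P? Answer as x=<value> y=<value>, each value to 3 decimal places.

x=-2.345 y=20.623

eq1: (x + 21.796)² + (y + 0.945)² = 29.0437642516²
eq2: (x + 45.568)² + (y − 32.648)² = 44.8644659053²
eq3: (x − 8.145)² + (y + 45.477)² = 66.9276317080²
eq2−eq1, eq2−eq3 (x²,y² cancel):
  47.544·x − 67.186·y = -1497.095828
  107.426·x − 156.250·y = -3474.323559
det = 47.544·-156.250 − -67.186·107.426 = -211.226764
x = (-1497.095828·-156.250 − -67.186·-3474.323559) / -211.226764 = -2.344970
y = (47.544·-3474.323559 − -1497.095828·107.426) / -211.226764 = 20.623442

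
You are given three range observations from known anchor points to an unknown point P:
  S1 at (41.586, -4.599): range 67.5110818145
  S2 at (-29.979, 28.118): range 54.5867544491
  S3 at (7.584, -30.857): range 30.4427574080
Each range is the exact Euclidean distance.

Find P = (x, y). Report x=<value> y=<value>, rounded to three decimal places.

eq1: (x − 41.586)² + (y + 4.599)² = 67.5110818145²
eq2: (x + 29.979)² + (y − 28.118)² = 54.5867544491²
eq3: (x − 7.584)² + (y + 30.857)² = 30.4427574080²
eq3−eq2, eq3−eq1 (x²,y² cancel):
  -75.126·x + 117.950·y = -1373.261423
  68.004·x + 52.516·y = -2890.109997
det = -75.126·52.516 − 117.950·68.004 = -11966.388816
x = (-1373.261423·52.516 − 117.950·-2890.109997) / -11966.388816 = -22.460433
y = (-75.126·-2890.109997 − -1373.261423·68.004) / -11966.388816 = -25.948486

x=-22.460 y=-25.948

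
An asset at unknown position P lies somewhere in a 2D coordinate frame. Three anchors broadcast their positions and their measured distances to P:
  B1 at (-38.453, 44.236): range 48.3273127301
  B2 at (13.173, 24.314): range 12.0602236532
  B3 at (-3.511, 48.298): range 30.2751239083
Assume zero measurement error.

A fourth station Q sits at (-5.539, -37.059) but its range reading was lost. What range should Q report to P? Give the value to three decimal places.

eq1: (x + 38.453)² + (y − 44.236)² = 48.3273127301²
eq2: (x − 13.173)² + (y − 24.314)² = 12.0602236532²
eq3: (x + 3.511)² + (y − 48.298)² = 30.2751239083²
eq3−eq2, eq3−eq1 (x²,y² cancel):
  33.368·x − 47.968·y = -809.191267
  -69.884·x − 8.124·y = -328.513048
det = 33.368·-8.124 − -47.968·-69.884 = -3623.277344
x = (-809.191267·-8.124 − -47.968·-328.513048) / -3623.277344 = 2.534789
y = (33.368·-328.513048 − -809.191267·-69.884) / -3623.277344 = 18.632674
|P − Q| = √((2.534789 − -5.539)² + (18.632674 − -37.059)²) = 56.273872

56.274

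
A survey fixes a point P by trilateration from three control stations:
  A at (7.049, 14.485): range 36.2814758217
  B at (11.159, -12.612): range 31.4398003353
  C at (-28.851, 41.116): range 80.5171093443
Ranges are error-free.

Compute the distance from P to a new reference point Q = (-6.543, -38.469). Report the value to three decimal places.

60.228

eq1: (x − 7.049)² + (y − 14.485)² = 36.2814758217²
eq2: (x − 11.159)² + (y + 12.612)² = 31.4398003353²
eq3: (x + 28.851)² + (y − 41.116)² = 80.5171093443²
eq1−eq3, eq1−eq2 (x²,y² cancel):
  -71.800·x + 53.262·y = -2903.257378
  8.220·x − 54.194·y = 351.966642
det = -71.800·-54.194 − 53.262·8.220 = 3453.315560
x = (-2903.257378·-54.194 − 53.262·351.966642) / 3453.315560 = 40.133223
y = (-71.800·351.966642 − -2903.257378·8.220) / 3453.315560 = -0.407269
|P − Q| = √((40.133223 − -6.543)² + (-0.407269 − -38.469)²) = 60.227611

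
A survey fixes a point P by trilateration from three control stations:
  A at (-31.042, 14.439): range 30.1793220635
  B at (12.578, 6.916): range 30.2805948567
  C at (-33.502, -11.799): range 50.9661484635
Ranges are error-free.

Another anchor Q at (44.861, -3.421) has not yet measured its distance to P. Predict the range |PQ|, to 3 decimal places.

61.238

eq1: (x + 31.042)² + (y − 14.439)² = 30.1793220635²
eq2: (x − 12.578)² + (y − 6.916)² = 30.2805948567²
eq3: (x + 33.502)² + (y + 11.799)² = 50.9661484635²
eq1−eq3, eq1−eq2 (x²,y² cancel):
  -4.920·x − 52.476·y = -1597.246889
  87.240·x − 15.046·y = -972.176290
det = -4.920·-15.046 − -52.476·87.240 = 4652.032560
x = (-1597.246889·-15.046 − -52.476·-972.176290) / 4652.032560 = -5.800421
y = (-4.920·-972.176290 − -1597.246889·87.240) / 4652.032560 = 30.981496
|P − Q| = √((-5.800421 − 44.861)² + (30.981496 − -3.421)²) = 61.238152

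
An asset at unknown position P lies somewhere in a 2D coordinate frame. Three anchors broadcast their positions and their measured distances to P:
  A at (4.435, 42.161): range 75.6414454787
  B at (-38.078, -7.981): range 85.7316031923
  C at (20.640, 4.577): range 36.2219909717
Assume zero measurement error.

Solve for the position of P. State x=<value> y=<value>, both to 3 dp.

x=46.727 y=-20.553

eq1: (x − 4.435)² + (y − 42.161)² = 75.6414454787²
eq2: (x + 38.078)² + (y + 7.981)² = 85.7316031923²
eq3: (x − 20.640)² + (y − 4.577)² = 36.2219909717²
eq2−eq1, eq2−eq3 (x²,y² cancel):
  85.026·x + 100.284·y = 1911.868213
  117.436·x + 25.116·y = 4971.203240
det = 85.026·25.116 − 100.284·117.436 = -9641.438808
x = (1911.868213·25.116 − 100.284·4971.203240) / -9641.438808 = 46.726808
y = (85.026·4971.203240 − 1911.868213·117.436) / -9641.438808 = -20.552884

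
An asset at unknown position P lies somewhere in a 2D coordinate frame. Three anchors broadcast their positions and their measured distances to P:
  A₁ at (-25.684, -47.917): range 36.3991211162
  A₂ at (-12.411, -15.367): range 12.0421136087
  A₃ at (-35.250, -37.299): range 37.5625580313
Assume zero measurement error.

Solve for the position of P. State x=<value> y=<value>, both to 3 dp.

x=-1.584 y=-20.639

eq1: (x + 25.684)² + (y + 47.917)² = 36.3991211162²
eq2: (x + 12.411)² + (y + 15.367)² = 12.0421136087²
eq3: (x + 35.250)² + (y + 37.299)² = 37.5625580313²
eq3−eq1, eq3−eq2 (x²,y² cancel):
  19.132·x − 21.236·y = 407.978592
  45.678·x + 43.864·y = -977.667025
det = 19.132·43.864 − -21.236·45.678 = 1809.224056
x = (407.978592·43.864 − -21.236·-977.667025) / 1809.224056 = -1.584195
y = (19.132·-977.667025 − 407.978592·45.678) / 1809.224056 = -20.638887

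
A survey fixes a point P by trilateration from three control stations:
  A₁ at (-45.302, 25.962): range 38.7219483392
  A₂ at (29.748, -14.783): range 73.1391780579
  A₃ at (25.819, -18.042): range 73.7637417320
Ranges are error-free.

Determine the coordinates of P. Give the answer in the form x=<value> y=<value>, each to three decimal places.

x=-11.813 y=45.400

eq1: (x + 45.302)² + (y − 25.962)² = 38.7219483392²
eq2: (x − 29.748)² + (y + 14.783)² = 73.1391780579²
eq3: (x − 25.819)² + (y + 18.042)² = 73.7637417320²
eq1−eq2, eq1−eq3 (x²,y² cancel):
  150.100·x − 81.490·y = -5472.766139
  142.242·x − 88.008·y = -5675.862434
det = 150.100·-88.008 − -81.490·142.242 = -1618.700220
x = (-5472.766139·-88.008 − -81.490·-5675.862434) / -1618.700220 = -11.812671
y = (150.100·-5675.862434 − -5472.766139·142.242) / -1618.700220 = 45.400470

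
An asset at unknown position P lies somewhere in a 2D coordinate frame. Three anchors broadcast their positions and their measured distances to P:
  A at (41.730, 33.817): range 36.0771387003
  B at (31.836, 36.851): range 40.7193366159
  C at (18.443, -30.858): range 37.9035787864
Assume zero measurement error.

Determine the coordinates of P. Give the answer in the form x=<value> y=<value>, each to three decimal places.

x=43.281 y=-2.227

eq1: (x − 41.730)² + (y − 33.817)² = 36.0771387003²
eq2: (x − 31.836)² + (y − 36.851)² = 40.7193366159²
eq3: (x − 18.443)² + (y + 30.858)² = 37.9035787864²
eq3−eq1, eq3−eq2 (x²,y² cancel):
  46.574·x + 129.350·y = 1727.743324
  26.786·x + 135.418·y = 857.783594
det = 46.574·135.418 − 129.350·26.786 = 2842.188832
x = (1727.743324·135.418 − 129.350·857.783594) / 2842.188832 = 43.281163
y = (46.574·857.783594 − 1727.743324·26.786) / 2842.188832 = -2.226777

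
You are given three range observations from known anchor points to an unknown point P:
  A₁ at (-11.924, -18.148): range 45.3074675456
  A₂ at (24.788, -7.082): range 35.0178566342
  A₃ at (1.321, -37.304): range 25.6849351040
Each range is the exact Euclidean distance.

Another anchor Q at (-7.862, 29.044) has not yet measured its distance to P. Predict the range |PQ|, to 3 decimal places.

eq1: (x + 11.924)² + (y + 18.148)² = 45.3074675456²
eq2: (x − 24.788)² + (y + 7.082)² = 35.0178566342²
eq3: (x − 1.321)² + (y + 37.304)² = 25.6849351040²
eq1−eq2, eq1−eq3 (x²,y² cancel):
  73.424·x + 22.132·y = 1019.584320
  26.490·x − 38.312·y = 2314.852501
det = 73.424·-38.312 − 22.132·26.490 = -3399.296968
x = (1019.584320·-38.312 − 22.132·2314.852501) / -3399.296968 = 26.562737
y = (73.424·2314.852501 − 1019.584320·26.490) / -3399.296968 = -42.054855
|P − Q| = √((26.562737 − -7.862)² + (-42.054855 − 29.044)²) = 78.994365

78.994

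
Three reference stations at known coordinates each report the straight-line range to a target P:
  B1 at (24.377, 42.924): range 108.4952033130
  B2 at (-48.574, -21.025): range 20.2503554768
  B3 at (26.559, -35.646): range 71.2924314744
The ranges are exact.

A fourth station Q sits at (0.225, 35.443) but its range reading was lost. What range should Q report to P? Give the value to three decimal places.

88.474

eq1: (x − 24.377)² + (y − 42.924)² = 108.4952033130²
eq2: (x + 48.574)² + (y + 21.025)² = 20.2503554768²
eq3: (x − 26.559)² + (y + 35.646)² = 71.2924314744²
eq2−eq3, eq2−eq1 (x²,y² cancel):
  150.266·x − 29.242·y = -5498.000193
  145.902·x + 127.898·y = -11725.908441
det = 150.266·127.898 − -29.242·145.902 = 23485.187152
x = (-5498.000193·127.898 − -29.242·-11725.908441) / 23485.187152 = -44.541789
y = (150.266·-11725.908441 − -5498.000193·145.902) / 23485.187152 = -40.869852
|P − Q| = √((-44.541789 − 0.225)² + (-40.869852 − 35.443)²) = 88.474385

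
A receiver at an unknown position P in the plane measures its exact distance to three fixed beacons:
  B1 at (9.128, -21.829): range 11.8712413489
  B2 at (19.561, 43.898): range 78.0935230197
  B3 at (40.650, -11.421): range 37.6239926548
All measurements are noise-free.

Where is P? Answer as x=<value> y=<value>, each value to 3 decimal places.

eq1: (x − 9.128)² + (y + 21.829)² = 11.8712413489²
eq2: (x − 19.561)² + (y − 43.898)² = 78.0935230197²
eq3: (x − 40.650)² + (y + 11.421)² = 37.6239926548²
eq3−eq1, eq3−eq2 (x²,y² cancel):
  -63.044·x − 20.816·y = 51.602336
  -42.178·x + 110.638·y = -4156.228130
det = -63.044·110.638 − -20.816·-42.178 = -7853.039320
x = (51.602336·110.638 − -20.816·-4156.228130) / -7853.039320 = 10.289884
y = (-63.044·-4156.228130 − 51.602336·-42.178) / -7853.039320 = -33.643245

x=10.290 y=-33.643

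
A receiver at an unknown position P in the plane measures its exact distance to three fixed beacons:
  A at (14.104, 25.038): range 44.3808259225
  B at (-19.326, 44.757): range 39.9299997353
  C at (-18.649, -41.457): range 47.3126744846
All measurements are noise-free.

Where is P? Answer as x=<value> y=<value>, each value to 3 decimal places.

eq1: (x − 14.104)² + (y − 25.038)² = 44.3808259225²
eq2: (x + 19.326)² + (y − 44.757)² = 39.9299997353²
eq3: (x + 18.649)² + (y + 41.457)² = 47.3126744846²
eq3−eq2, eq3−eq1 (x²,y² cancel):
  -1.354·x + 172.428·y = 954.299563
  65.506·x + 132.990·y = -971.812333
det = -1.354·132.990 − 172.428·65.506 = -11475.137028
x = (954.299563·132.990 − 172.428·-971.812333) / -11475.137028 = -25.662435
y = (-1.354·-971.812333 − 954.299563·65.506) / -11475.137028 = 5.332966

x=-25.662 y=5.333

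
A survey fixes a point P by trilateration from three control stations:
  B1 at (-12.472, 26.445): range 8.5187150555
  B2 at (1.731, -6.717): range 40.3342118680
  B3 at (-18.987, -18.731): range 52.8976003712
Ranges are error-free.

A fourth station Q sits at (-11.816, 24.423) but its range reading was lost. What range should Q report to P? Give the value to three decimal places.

eq1: (x + 12.472)² + (y − 26.445)² = 8.5187150555²
eq2: (x − 1.731)² + (y + 6.717)² = 40.3342118680²
eq3: (x + 18.987)² + (y + 18.731)² = 52.8976003712²
eq1−eq3, eq1−eq2 (x²,y² cancel):
  -13.030·x − 90.352·y = -2869.119898
  28.406·x − 66.324·y = -2361.054500
det = -13.030·-66.324 − -90.352·28.406 = 3430.740632
x = (-2869.119898·-66.324 − -90.352·-2361.054500) / 3430.740632 = -6.714144
y = (-13.030·-2361.054500 − -2869.119898·28.406) / 3430.740632 = 32.723185
|P − Q| = √((-6.714144 − -11.816)² + (32.723185 − 24.423)²) = 9.742792

9.743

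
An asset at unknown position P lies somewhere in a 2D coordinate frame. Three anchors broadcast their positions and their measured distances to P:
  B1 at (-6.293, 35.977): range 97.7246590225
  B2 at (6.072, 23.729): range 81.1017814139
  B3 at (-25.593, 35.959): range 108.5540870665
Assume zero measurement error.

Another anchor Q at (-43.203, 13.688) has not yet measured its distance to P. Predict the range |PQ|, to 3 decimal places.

eq1: (x + 6.293)² + (y − 35.977)² = 97.7246590225²
eq2: (x − 6.072)² + (y − 23.729)² = 81.1017814139²
eq3: (x + 25.593)² + (y − 35.959)² = 108.5540870665²
eq1−eq2, eq1−eq3 (x²,y² cancel):
  24.730·x − 24.496·y = 2238.598280
  -38.600·x − 0.036·y = -1619.775886
det = 24.730·-0.036 − -24.496·-38.600 = -946.435880
x = (2238.598280·-0.036 − -24.496·-1619.775886) / -946.435880 = 42.008783
y = (24.730·-1619.775886 − 2238.598280·-38.600) / -946.435880 = -48.976203
|P − Q| = √((42.008783 − -43.203)² + (-48.976203 − 13.688)²) = 105.772635

105.773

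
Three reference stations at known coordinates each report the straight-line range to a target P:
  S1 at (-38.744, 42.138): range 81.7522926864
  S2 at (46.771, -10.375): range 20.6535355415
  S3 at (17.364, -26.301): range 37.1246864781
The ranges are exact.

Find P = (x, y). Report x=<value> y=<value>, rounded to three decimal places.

x=34.815 y=6.466

eq1: (x + 38.744)² + (y − 42.138)² = 81.7522926864²
eq2: (x − 46.771)² + (y + 10.375)² = 20.6535355415²
eq3: (x − 17.364)² + (y + 26.301)² = 37.1246864781²
eq2−eq1, eq2−eq3 (x²,y² cancel):
  -171.030·x + 105.026·y = -5275.327315
  -58.814·x − 31.852·y = -2253.589785
det = -171.030·-31.852 − 105.026·-58.814 = 11624.646724
x = (-5275.327315·-31.852 − 105.026·-2253.589785) / 11624.646724 = 34.815273
y = (-171.030·-2253.589785 − -5275.327315·-58.814) / 11624.646724 = 6.466292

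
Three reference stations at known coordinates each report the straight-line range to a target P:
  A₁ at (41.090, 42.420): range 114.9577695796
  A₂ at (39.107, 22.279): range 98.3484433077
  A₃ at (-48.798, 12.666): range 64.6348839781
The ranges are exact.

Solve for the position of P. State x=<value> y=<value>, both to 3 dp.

x=-28.851 y=-48.814

eq1: (x − 41.090)² + (y − 42.420)² = 114.9577695796²
eq2: (x − 39.107)² + (y − 22.279)² = 98.3484433077²
eq3: (x + 48.798)² + (y − 12.666)² = 64.6348839781²
eq2−eq3, eq2−eq1 (x²,y² cancel):
  -175.810·x − 19.226·y = 6010.709144
  3.966·x + 40.282·y = -2080.739276
det = -175.810·40.282 − -19.226·3.966 = -7005.728104
x = (6010.709144·40.282 − -19.226·-2080.739276) / -7005.728104 = -28.850548
y = (-175.810·-2080.739276 − 6010.709144·3.966) / -7005.728104 = -48.813813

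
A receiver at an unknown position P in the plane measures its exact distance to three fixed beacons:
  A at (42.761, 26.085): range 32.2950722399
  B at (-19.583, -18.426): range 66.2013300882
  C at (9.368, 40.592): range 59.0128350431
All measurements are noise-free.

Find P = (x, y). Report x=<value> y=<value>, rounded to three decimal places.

eq1: (x − 42.761)² + (y − 26.085)² = 32.2950722399²
eq2: (x + 19.583)² + (y + 18.426)² = 66.2013300882²
eq3: (x − 9.368)² + (y − 40.592)² = 59.0128350431²
eq2−eq3, eq2−eq1 (x²,y² cancel):
  57.902·x + 118.036·y = 1912.559929
  124.688·x + 89.022·y = 5125.563395
det = 57.902·89.022 − 118.036·124.688 = -9563.120924
x = (1912.559929·89.022 − 118.036·5125.563395) / -9563.120924 = 45.460169
y = (57.902·5125.563395 − 1912.559929·124.688) / -9563.120924 = -6.097079

x=45.460 y=-6.097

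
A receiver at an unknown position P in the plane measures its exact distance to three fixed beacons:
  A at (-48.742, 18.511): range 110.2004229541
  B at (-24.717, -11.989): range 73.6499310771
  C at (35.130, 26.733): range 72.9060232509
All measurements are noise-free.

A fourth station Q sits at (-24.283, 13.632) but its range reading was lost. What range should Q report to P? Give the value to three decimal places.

eq1: (x + 48.742)² + (y − 18.511)² = 110.2004229541²
eq2: (x + 24.717)² + (y + 11.989)² = 73.6499310771²
eq3: (x − 35.130)² + (y − 26.733)² = 72.9060232509²
eq2−eq3, eq2−eq1 (x²,y² cancel):
  119.694·x + 77.444·y = 1303.128100
  -48.050·x + 61.000·y = -4756.047397
det = 119.694·61.000 − 77.444·-48.050 = 11022.518200
x = (1303.128100·61.000 − 77.444·-4756.047397) / 11022.518200 = 40.627572
y = (119.694·-4756.047397 − 1303.128100·-48.050) / 11022.518200 = -45.965452
|P − Q| = √((40.627572 − -24.283)² + (-45.965452 − 13.632)²) = 88.120591

88.121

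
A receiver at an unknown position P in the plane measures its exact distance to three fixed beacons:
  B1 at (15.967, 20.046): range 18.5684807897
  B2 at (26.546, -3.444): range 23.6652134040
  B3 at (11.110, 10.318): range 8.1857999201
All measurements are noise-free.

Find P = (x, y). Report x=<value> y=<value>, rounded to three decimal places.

eq1: (x − 15.967)² + (y − 20.046)² = 18.5684807897²
eq2: (x − 26.546)² + (y + 3.444)² = 23.6652134040²
eq3: (x − 11.110)² + (y − 10.318)² = 8.1857999201²
eq2−eq1, eq2−eq3 (x²,y² cancel):
  -21.158·x + 46.980·y = 155.489800
  -30.872·x + 27.524·y = 6.376977
det = -21.158·27.524 − 46.980·-30.872 = 868.013768
x = (155.489800·27.524 − 46.980·6.376977) / 868.013768 = 4.585308
y = (-21.158·6.376977 − 155.489800·-30.872) / 868.013768 = 5.374750

x=4.585 y=5.375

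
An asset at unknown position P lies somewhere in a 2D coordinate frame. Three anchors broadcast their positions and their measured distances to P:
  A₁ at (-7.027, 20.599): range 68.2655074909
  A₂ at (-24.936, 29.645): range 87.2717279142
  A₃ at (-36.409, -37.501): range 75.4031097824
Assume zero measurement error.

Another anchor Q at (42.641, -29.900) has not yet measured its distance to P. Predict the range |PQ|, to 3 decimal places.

eq1: (x + 7.027)² + (y − 20.599)² = 68.2655074909²
eq2: (x + 24.936)² + (y − 29.645)² = 87.2717279142²
eq3: (x + 36.409)² + (y + 37.501)² = 75.4031097824²
eq1−eq3, eq1−eq2 (x²,y² cancel):
  -58.764·x − 116.200·y = 1232.793300
  -35.818·x + 18.092·y = -1929.242389
det = -58.764·18.092 − -116.200·-35.818 = -5225.209888
x = (1232.793300·18.092 − -116.200·-1929.242389) / -5225.209888 = 38.634672
y = (-58.764·-1929.242389 − 1232.793300·-35.818) / -5225.209888 = -30.147342
|P − Q| = √((38.634672 − 42.641)² + (-30.147342 − -29.900)²) = 4.013956

4.014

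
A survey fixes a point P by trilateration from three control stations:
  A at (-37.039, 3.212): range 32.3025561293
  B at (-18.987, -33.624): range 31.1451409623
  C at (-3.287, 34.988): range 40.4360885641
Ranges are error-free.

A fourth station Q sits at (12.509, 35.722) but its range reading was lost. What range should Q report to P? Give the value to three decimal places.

eq1: (x + 37.039)² + (y − 3.212)² = 32.3025561293²
eq2: (x + 18.987)² + (y + 33.624)² = 31.1451409623²
eq3: (x + 3.287)² + (y − 34.988)² = 40.4360885641²
eq3−eq2, eq3−eq1 (x²,y² cancel):
  -31.400·x − 137.224·y = 921.172485
  -67.504·x − 63.552·y = 738.862078
det = -31.400·-63.552 − -137.224·-67.504 = -7267.636096
x = (921.172485·-63.552 − -137.224·738.862078) / -7267.636096 = -5.895625
y = (-31.400·738.862078 − 921.172485·-67.504) / -7267.636096 = -5.363857
|P − Q| = √((-5.895625 − 12.509)² + (-5.363857 − 35.722)²) = 45.019749

45.020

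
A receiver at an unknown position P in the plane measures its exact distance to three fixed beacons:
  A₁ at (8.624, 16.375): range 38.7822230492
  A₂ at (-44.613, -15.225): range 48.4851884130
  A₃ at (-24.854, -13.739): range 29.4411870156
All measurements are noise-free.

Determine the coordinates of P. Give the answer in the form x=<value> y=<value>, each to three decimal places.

eq1: (x − 8.624)² + (y − 16.375)² = 38.7822230492²
eq2: (x + 44.613)² + (y + 15.225)² = 48.4851884130²
eq3: (x + 24.854)² + (y + 13.739)² = 29.4411870156²
eq2−eq1, eq2−eq3 (x²,y² cancel):
  106.474·x + 63.200·y = -1032.853722
  39.518·x + 2.972·y = 68.391046
det = 106.474·2.972 − 63.200·39.518 = -2181.096872
x = (-1032.853722·2.972 − 63.200·68.391046) / -2181.096872 = 3.389100
y = (106.474·68.391046 − -1032.853722·39.518) / -2181.096872 = -22.052290

x=3.389 y=-22.052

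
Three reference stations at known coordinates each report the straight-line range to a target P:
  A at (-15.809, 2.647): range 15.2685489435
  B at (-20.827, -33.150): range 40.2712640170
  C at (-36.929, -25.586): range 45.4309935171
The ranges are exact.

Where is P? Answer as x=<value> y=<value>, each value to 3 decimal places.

x=-0.573 y=1.657

eq1: (x + 15.809)² + (y − 2.647)² = 15.2685489435²
eq2: (x + 20.827)² + (y + 33.150)² = 40.2712640170²
eq3: (x + 36.929)² + (y + 25.586)² = 45.4309935171²
eq1−eq3, eq1−eq2 (x²,y² cancel):
  -42.240·x − 56.466·y = -69.383238
  -10.036·x − 71.594·y = -112.890780
det = -42.240·-71.594 − -56.466·-10.036 = 2457.437784
x = (-69.383238·-71.594 − -56.466·-112.890780) / 2457.437784 = -0.572575
y = (-42.240·-112.890780 − -69.383238·-10.036) / 2457.437784 = 1.657082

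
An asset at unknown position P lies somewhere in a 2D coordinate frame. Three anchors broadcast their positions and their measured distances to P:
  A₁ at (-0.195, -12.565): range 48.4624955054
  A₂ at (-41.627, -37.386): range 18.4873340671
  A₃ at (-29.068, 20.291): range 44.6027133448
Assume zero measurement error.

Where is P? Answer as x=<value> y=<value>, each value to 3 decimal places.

eq1: (x + 0.195)² + (y + 12.565)² = 48.4624955054²
eq2: (x + 41.627)² + (y + 37.386)² = 18.4873340671²
eq3: (x + 29.068)² + (y − 20.291)² = 44.6027133448²
eq2−eq3, eq2−eq1 (x²,y² cancel):
  25.118·x + 115.354·y = -3521.467337
  82.864·x + 49.642·y = -4979.434825
det = 25.118·49.642 − 115.354·82.864 = -8311.786100
x = (-3521.467337·49.642 − 115.354·-4979.434825) / -8311.786100 = -48.074510
y = (25.118·-4979.434825 − -3521.467337·82.864) / -8311.786100 = -20.059398

x=-48.075 y=-20.059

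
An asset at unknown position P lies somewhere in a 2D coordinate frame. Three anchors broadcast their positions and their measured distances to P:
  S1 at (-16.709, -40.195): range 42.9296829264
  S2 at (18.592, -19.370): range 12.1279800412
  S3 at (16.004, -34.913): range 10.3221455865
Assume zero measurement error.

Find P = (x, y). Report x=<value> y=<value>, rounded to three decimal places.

x=24.922 y=-29.715

eq1: (x + 16.709)² + (y + 40.195)² = 42.9296829264²
eq2: (x − 18.592)² + (y + 19.370)² = 12.1279800412²
eq3: (x − 16.004)² + (y + 34.913)² = 10.3221455865²
eq2−eq1, eq2−eq3 (x²,y² cancel):
  -70.602·x − 41.650·y = -521.900434
  -5.176·x − 31.086·y = 794.727431
det = -70.602·-31.086 − -41.650·-5.176 = 1979.153372
x = (-521.900434·-31.086 − -41.650·794.727431) / 1979.153372 = 24.921866
y = (-70.602·794.727431 − -521.900434·-5.176) / 1979.153372 = -29.715081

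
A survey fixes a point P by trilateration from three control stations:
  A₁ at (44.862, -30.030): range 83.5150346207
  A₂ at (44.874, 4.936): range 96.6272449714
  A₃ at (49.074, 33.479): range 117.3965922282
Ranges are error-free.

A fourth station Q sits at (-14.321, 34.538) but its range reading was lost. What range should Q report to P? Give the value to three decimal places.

eq1: (x − 44.862)² + (y + 30.030)² = 83.5150346207²
eq2: (x − 44.874)² + (y − 4.936)² = 96.6272449714²
eq3: (x − 49.074)² + (y − 33.479)² = 117.3965922282²
eq2−eq1, eq2−eq3 (x²,y² cancel):
  -0.024·x − 69.932·y = 3238.423435
  8.400·x + 57.086·y = -2954.074451
det = -0.024·57.086 − -69.932·8.400 = 586.058736
x = (3238.423435·57.086 − -69.932·-2954.074451) / 586.058736 = -37.053785
y = (-0.024·-2954.074451 − 3238.423435·8.400) / 586.058736 = -46.295461
|P − Q| = √((-37.053785 − -14.321)² + (-46.295461 − 34.538)²) = 83.969208

83.969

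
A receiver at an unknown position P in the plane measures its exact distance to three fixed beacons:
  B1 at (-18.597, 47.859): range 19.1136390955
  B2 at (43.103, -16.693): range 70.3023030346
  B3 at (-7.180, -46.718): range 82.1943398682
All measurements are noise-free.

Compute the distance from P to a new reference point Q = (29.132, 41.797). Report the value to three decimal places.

33.825

eq1: (x + 18.597)² + (y − 47.859)² = 19.1136390955²
eq2: (x − 43.103)² + (y + 16.693)² = 70.3023030346²
eq3: (x + 7.180)² + (y + 46.718)² = 82.1943398682²
eq2−eq1, eq2−eq3 (x²,y² cancel):
  -123.400·x + 129.104·y = 5076.890044
  -100.566·x − 60.050·y = -1715.896628
det = -123.400·-60.050 − 129.104·-100.566 = 20393.642864
x = (5076.890044·-60.050 − 129.104·-1715.896628) / 20393.642864 = -4.086476
y = (-123.400·-1715.896628 − 5076.890044·-100.566) / 20393.642864 = 35.418104
|P − Q| = √((-4.086476 − 29.132)² + (35.418104 − 41.797)²) = 33.825397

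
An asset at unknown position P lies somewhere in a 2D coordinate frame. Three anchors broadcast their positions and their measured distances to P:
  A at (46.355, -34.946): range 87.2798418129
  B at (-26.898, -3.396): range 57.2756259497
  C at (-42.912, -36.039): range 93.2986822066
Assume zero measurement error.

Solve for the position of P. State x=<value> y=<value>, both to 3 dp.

eq1: (x − 46.355)² + (y + 34.946)² = 87.2798418129²
eq2: (x + 26.898)² + (y + 3.396)² = 57.2756259497²
eq3: (x + 42.912)² + (y + 36.039)² = 93.2986822066²
eq2−eq1, eq2−eq3 (x²,y² cancel):
  146.506·x − 63.100·y = -1702.299738
  -32.028·x − 65.286·y = -3018.932729
det = 146.506·-65.286 − -63.100·-32.028 = -11585.757516
x = (-1702.299738·-65.286 − -63.100·-3018.932729) / -11585.757516 = 6.849644
y = (146.506·-3018.932729 − -1702.299738·-32.028) / -11585.757516 = 42.881358

x=6.850 y=42.881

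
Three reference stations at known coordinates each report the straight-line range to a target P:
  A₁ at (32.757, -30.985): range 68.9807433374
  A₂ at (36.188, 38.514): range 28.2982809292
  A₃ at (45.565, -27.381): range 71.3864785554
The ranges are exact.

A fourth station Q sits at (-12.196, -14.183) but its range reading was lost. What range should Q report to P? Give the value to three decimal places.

51.939

eq1: (x − 32.757)² + (y + 30.985)² = 68.9807433374²
eq2: (x − 36.188)² + (y − 38.514)² = 28.2982809292²
eq3: (x − 45.565)² + (y + 27.381)² = 71.3864785554²
eq2−eq3, eq2−eq1 (x²,y² cancel):
  18.754·x − 131.790·y = -4262.247771
  -6.862·x − 138.998·y = -4717.358514
det = 18.754·-138.998 − -131.790·-6.862 = -3511.111472
x = (-4262.247771·-138.998 − -131.790·-4717.358514) / -3511.111472 = 8.332621
y = (18.754·-4717.358514 − -4262.247771·-6.862) / -3511.111472 = 33.526958
|P − Q| = √((8.332621 − -12.196)² + (33.526958 − -14.183)²) = 51.939045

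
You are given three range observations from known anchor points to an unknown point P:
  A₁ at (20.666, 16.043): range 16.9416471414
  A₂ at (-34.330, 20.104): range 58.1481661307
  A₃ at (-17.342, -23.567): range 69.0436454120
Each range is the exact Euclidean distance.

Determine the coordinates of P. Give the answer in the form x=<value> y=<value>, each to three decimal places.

x=22.394 y=32.896

eq1: (x − 20.666)² + (y − 16.043)² = 16.9416471414²
eq2: (x + 34.330)² + (y − 20.104)² = 58.1481661307²
eq3: (x + 17.342)² + (y + 23.567)² = 69.0436454120²
eq1−eq3, eq1−eq2 (x²,y² cancel):
  -76.016·x − 79.220·y = -4308.318516
  -109.992·x + 8.122·y = -2195.931506
det = -76.016·8.122 − -79.220·-109.992 = -9330.968192
x = (-4308.318516·8.122 − -79.220·-2195.931506) / -9330.968192 = 22.393588
y = (-76.016·-2195.931506 − -4308.318516·-109.992) / -9330.968192 = 32.896333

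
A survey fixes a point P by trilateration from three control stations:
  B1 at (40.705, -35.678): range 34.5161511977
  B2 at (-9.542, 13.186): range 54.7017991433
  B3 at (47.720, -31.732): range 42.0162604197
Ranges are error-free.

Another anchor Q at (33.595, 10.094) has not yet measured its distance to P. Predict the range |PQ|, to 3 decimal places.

56.273

eq1: (x − 40.705)² + (y + 35.678)² = 34.5161511977²
eq2: (x + 9.542)² + (y − 13.186)² = 54.7017991433²
eq3: (x − 47.720)² + (y + 31.732)² = 42.0162604197²
eq1−eq2, eq1−eq3 (x²,y² cancel):
  -100.494·x + 97.728·y = -4465.818485
  14.030·x + 7.892·y = -219.699931
det = -100.494·7.892 − 97.728·14.030 = -2164.222488
x = (-4465.818485·7.892 − 97.728·-219.699931) / -2164.222488 = 6.364135
y = (-100.494·-219.699931 − -4465.818485·14.030) / -2164.222488 = -39.152148
|P − Q| = √((6.364135 − 33.595)² + (-39.152148 − 10.094)²) = 56.273467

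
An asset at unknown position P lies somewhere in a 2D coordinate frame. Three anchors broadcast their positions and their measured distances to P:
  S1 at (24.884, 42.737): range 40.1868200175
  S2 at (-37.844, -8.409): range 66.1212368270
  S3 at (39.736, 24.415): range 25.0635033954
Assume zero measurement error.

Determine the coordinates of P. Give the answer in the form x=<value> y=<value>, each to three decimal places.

eq1: (x − 24.884)² + (y − 42.737)² = 40.1868200175²
eq2: (x + 37.844)² + (y + 8.409)² = 66.1212368270²
eq3: (x − 39.736)² + (y − 24.415)² = 25.0635033954²
eq2−eq1, eq2−eq3 (x²,y² cancel):
  125.456·x + 102.292·y = 3699.822464
  155.160·x + 65.648·y = 4416.001061
det = 125.456·65.648 − 102.292·155.160 = -7635.691232
x = (3699.822464·65.648 − 102.292·4416.001061) / -7635.691232 = 27.349932
y = (125.456·4416.001061 − 3699.822464·155.160) / -7635.691232 = 2.625908

x=27.350 y=2.626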